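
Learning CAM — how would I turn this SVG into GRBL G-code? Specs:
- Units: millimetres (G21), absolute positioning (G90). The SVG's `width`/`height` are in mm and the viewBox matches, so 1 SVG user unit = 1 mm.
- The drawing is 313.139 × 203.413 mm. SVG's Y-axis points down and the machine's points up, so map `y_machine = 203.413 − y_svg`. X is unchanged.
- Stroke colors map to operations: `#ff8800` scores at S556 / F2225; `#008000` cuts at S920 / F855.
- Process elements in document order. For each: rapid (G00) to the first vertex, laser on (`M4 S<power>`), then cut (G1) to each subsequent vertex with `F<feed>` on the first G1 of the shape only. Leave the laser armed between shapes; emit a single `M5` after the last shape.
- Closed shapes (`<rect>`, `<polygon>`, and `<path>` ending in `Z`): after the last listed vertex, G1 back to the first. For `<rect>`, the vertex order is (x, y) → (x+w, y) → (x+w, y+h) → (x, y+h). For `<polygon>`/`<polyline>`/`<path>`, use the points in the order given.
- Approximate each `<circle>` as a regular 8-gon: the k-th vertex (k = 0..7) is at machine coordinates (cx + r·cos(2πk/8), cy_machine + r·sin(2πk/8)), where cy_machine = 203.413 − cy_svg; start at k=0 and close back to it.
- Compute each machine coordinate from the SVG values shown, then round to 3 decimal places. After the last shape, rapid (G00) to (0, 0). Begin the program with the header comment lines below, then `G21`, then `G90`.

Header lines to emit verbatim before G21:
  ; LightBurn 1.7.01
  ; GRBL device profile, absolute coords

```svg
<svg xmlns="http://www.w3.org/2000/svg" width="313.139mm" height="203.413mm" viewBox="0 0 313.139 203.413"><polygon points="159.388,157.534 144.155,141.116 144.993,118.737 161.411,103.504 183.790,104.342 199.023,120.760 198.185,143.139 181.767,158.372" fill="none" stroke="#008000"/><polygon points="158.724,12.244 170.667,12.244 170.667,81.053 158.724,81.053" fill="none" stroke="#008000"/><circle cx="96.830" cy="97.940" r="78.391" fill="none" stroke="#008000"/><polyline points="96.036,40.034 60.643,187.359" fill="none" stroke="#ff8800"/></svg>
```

Since the viewBox matches the mm dimensions, user units are millimetres directly. The only transform is the Y-flip y_m = 203.413 − y_svg.

Shape 1 is a regular polygon drawn with `<polygon>`. Its stroke #008000 means cut at S920, F855. After flipping Y the toolpath is (159.388,45.879) → (144.155,62.297) → (144.993,84.676) → (161.411,99.909) → (183.790,99.071) → (199.023,82.653) → (198.185,60.274) → (181.767,45.041) → (159.388,45.879), returning to the start.

Shape 2 is a rectangle drawn with `<polygon>`. Its stroke #008000 means cut at S920, F855. After flipping Y the toolpath is (158.724,191.169) → (170.667,191.169) → (170.667,122.360) → (158.724,122.360) → (158.724,191.169), returning to the start.

Shape 3 is a circle drawn with `<circle>`. Its stroke #008000 means cut at S920, F855. After flipping Y the toolpath is (175.221,105.473) → (152.261,160.904) → (96.830,183.864) → (41.399,160.904) → (18.439,105.473) → (41.399,50.042) → (96.830,27.082) → (152.261,50.042) → (175.221,105.473), returning to the start.

Shape 4 is a line segment drawn with `<polyline>`. Its stroke #ff8800 means score at S556, F2225. After flipping Y the toolpath is (96.036,163.379) → (60.643,16.054).

; LightBurn 1.7.01
; GRBL device profile, absolute coords
G21
G90
G00 X159.388 Y45.879
M4 S920
G1 X144.155 Y62.297 F855
G1 X144.993 Y84.676
G1 X161.411 Y99.909
G1 X183.790 Y99.071
G1 X199.023 Y82.653
G1 X198.185 Y60.274
G1 X181.767 Y45.041
G1 X159.388 Y45.879
G00 X158.724 Y191.169
M4 S920
G1 X170.667 Y191.169 F855
G1 X170.667 Y122.360
G1 X158.724 Y122.360
G1 X158.724 Y191.169
G00 X175.221 Y105.473
M4 S920
G1 X152.261 Y160.904 F855
G1 X96.830 Y183.864
G1 X41.399 Y160.904
G1 X18.439 Y105.473
G1 X41.399 Y50.042
G1 X96.830 Y27.082
G1 X152.261 Y50.042
G1 X175.221 Y105.473
G00 X96.036 Y163.379
M4 S556
G1 X60.643 Y16.054 F2225
M5
G00 X0.000 Y0.000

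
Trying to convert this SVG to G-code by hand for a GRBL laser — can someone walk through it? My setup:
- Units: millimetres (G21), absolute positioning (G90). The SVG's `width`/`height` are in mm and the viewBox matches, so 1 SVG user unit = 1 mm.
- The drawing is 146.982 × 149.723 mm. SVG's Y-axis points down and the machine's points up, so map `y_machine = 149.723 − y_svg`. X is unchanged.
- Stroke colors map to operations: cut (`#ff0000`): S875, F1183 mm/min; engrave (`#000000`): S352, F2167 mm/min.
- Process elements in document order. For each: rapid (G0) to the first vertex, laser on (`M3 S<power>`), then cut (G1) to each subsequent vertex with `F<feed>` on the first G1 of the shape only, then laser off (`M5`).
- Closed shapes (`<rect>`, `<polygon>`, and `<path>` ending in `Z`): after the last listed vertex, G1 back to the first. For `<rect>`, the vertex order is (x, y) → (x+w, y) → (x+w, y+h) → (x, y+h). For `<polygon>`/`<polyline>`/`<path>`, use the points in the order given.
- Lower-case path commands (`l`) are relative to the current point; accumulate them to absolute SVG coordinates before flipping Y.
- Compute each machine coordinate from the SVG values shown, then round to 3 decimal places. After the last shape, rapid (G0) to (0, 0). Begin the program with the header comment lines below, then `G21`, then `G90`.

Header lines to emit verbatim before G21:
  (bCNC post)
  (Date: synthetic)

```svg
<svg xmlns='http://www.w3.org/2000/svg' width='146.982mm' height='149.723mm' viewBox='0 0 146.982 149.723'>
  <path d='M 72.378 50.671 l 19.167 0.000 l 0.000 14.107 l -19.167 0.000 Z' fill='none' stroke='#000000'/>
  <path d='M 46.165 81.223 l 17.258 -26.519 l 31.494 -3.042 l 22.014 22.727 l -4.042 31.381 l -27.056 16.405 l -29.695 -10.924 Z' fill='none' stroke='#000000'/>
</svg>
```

(bCNC post)
(Date: synthetic)
G21
G90
G0 X72.378 Y99.052
M3 S352
G1 X91.545 Y99.052 F2167
G1 X91.545 Y84.945
G1 X72.378 Y84.945
G1 X72.378 Y99.052
M5
G0 X46.165 Y68.500
M3 S352
G1 X63.423 Y95.019 F2167
G1 X94.917 Y98.061
G1 X116.931 Y75.334
G1 X112.889 Y43.953
G1 X85.833 Y27.548
G1 X56.138 Y38.472
G1 X46.165 Y68.500
M5
G0 X0.000 Y0.000

Since the viewBox matches the mm dimensions, user units are millimetres directly. The only transform is the Y-flip y_m = 149.723 − y_svg.

Shape 1 is a rectangle drawn with `<path>`. Its stroke #000000 means engrave at S352, F2167. After flipping Y the toolpath is (72.378,99.052) → (91.545,99.052) → (91.545,84.945) → (72.378,84.945) → (72.378,99.052), returning to the start.

Shape 2 is a regular polygon drawn with `<path>`. Its stroke #000000 means engrave at S352, F2167. After flipping Y the toolpath is (46.165,68.500) → (63.423,95.019) → (94.917,98.061) → (116.931,75.334) → (112.889,43.953) → (85.833,27.548) → (56.138,38.472) → (46.165,68.500), returning to the start.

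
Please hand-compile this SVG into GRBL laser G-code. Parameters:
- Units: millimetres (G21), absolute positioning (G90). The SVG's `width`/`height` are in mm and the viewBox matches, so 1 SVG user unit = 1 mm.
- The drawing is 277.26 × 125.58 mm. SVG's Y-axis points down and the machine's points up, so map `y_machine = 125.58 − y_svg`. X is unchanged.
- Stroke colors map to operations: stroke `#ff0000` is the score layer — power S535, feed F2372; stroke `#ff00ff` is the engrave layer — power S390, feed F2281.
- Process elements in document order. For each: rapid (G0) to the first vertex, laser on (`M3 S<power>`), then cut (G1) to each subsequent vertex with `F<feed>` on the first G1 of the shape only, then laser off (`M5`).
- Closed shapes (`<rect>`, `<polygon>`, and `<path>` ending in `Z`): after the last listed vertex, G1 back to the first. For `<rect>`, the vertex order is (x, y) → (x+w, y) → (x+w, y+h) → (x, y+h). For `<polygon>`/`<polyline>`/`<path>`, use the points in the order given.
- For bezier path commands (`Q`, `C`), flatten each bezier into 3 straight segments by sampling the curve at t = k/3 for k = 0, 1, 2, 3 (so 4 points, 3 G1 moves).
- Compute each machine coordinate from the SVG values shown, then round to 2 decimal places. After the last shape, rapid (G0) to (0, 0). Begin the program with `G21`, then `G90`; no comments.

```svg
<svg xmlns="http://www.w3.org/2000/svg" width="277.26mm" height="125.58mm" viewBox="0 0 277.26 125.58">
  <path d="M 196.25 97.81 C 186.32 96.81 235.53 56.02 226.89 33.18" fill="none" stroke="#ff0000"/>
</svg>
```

Since the viewBox matches the mm dimensions, user units are millimetres directly. The only transform is the Y-flip y_m = 125.58 − y_svg.

Shape 1 is a cubic bezier drawn with `<path>`. Its stroke #ff0000 means score at S535, F2372. After flipping Y the toolpath is (196.25,27.77) → (201.70,39.89) → (220.58,65.72) → (226.89,92.40).

G21
G90
G0 X196.25 Y27.77
M3 S535
G1 X201.70 Y39.89 F2372
G1 X220.58 Y65.72
G1 X226.89 Y92.40
M5
G0 X0.00 Y0.00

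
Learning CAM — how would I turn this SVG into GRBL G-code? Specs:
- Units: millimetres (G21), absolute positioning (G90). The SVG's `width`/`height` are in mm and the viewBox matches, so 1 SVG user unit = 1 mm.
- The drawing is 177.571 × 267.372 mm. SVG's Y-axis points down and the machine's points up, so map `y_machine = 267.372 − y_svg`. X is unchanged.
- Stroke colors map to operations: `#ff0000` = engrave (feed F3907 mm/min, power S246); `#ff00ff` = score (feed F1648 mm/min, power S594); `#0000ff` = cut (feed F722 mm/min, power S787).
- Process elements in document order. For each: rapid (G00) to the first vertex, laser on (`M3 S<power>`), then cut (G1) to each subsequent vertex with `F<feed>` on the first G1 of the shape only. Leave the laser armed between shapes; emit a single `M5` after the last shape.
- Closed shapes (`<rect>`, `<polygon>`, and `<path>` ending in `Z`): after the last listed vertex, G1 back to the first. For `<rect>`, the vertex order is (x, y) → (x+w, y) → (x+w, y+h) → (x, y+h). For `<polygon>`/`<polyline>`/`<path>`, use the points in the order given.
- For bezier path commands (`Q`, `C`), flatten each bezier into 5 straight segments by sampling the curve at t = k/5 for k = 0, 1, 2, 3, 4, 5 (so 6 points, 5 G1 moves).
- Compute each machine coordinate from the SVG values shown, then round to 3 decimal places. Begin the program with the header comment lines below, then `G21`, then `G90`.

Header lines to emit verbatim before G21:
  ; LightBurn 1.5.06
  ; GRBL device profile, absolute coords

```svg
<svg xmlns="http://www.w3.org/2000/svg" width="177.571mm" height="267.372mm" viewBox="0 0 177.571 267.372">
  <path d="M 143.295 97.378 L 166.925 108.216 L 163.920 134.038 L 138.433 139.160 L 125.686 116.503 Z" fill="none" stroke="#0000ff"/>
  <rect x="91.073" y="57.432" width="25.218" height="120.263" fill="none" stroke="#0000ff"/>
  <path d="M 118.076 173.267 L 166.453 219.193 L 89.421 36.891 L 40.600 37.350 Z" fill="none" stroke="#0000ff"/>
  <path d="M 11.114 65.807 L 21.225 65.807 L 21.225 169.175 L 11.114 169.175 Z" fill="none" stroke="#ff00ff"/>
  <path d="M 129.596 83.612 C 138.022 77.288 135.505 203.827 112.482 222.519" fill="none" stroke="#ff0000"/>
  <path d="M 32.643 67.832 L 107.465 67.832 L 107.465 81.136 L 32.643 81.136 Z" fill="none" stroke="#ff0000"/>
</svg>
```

Since the viewBox matches the mm dimensions, user units are millimetres directly. The only transform is the Y-flip y_m = 267.372 − y_svg.

Shape 1 is a regular polygon drawn with `<path>`. Its stroke #0000ff means cut at S787, F722. After flipping Y the toolpath is (143.295,169.994) → (166.925,159.156) → (163.920,133.334) → (138.433,128.212) → (125.686,150.869) → (143.295,169.994), returning to the start.

Shape 2 is a rectangle drawn with `<rect>`. Its stroke #0000ff means cut at S787, F722. After flipping Y the toolpath is (91.073,209.940) → (116.291,209.940) → (116.291,89.677) → (91.073,89.677) → (91.073,209.940), returning to the start.

Shape 3 is a closed polygon drawn with `<path>`. Its stroke #0000ff means cut at S787, F722. After flipping Y the toolpath is (118.076,94.105) → (166.453,48.179) → (89.421,230.481) → (40.600,230.022) → (118.076,94.105), returning to the start.

Shape 4 is a rectangle drawn with `<path>`. Its stroke #ff00ff means score at S594, F1648. After flipping Y the toolpath is (11.114,201.565) → (21.225,201.565) → (21.225,98.197) → (11.114,98.197) → (11.114,201.565), returning to the start.

Shape 5 is a cubic bezier drawn with `<path>`. Its stroke #ff0000 means engrave at S246, F3907. After flipping Y the toolpath is (129.596,183.760) → (133.262,173.537) → (133.843,142.980) → (130.879,103.645) → (123.912,67.084) → (112.482,44.853).

Shape 6 is a rectangle drawn with `<path>`. Its stroke #ff0000 means engrave at S246, F3907. After flipping Y the toolpath is (32.643,199.540) → (107.465,199.540) → (107.465,186.236) → (32.643,186.236) → (32.643,199.540), returning to the start.

; LightBurn 1.5.06
; GRBL device profile, absolute coords
G21
G90
G00 X143.295 Y169.994
M3 S787
G1 X166.925 Y159.156 F722
G1 X163.920 Y133.334
G1 X138.433 Y128.212
G1 X125.686 Y150.869
G1 X143.295 Y169.994
G00 X91.073 Y209.940
M3 S787
G1 X116.291 Y209.940 F722
G1 X116.291 Y89.677
G1 X91.073 Y89.677
G1 X91.073 Y209.940
G00 X118.076 Y94.105
M3 S787
G1 X166.453 Y48.179 F722
G1 X89.421 Y230.481
G1 X40.600 Y230.022
G1 X118.076 Y94.105
G00 X11.114 Y201.565
M3 S594
G1 X21.225 Y201.565 F1648
G1 X21.225 Y98.197
G1 X11.114 Y98.197
G1 X11.114 Y201.565
G00 X129.596 Y183.760
M3 S246
G1 X133.262 Y173.537 F3907
G1 X133.843 Y142.980
G1 X130.879 Y103.645
G1 X123.912 Y67.084
G1 X112.482 Y44.853
G00 X32.643 Y199.540
M3 S246
G1 X107.465 Y199.540 F3907
G1 X107.465 Y186.236
G1 X32.643 Y186.236
G1 X32.643 Y199.540
M5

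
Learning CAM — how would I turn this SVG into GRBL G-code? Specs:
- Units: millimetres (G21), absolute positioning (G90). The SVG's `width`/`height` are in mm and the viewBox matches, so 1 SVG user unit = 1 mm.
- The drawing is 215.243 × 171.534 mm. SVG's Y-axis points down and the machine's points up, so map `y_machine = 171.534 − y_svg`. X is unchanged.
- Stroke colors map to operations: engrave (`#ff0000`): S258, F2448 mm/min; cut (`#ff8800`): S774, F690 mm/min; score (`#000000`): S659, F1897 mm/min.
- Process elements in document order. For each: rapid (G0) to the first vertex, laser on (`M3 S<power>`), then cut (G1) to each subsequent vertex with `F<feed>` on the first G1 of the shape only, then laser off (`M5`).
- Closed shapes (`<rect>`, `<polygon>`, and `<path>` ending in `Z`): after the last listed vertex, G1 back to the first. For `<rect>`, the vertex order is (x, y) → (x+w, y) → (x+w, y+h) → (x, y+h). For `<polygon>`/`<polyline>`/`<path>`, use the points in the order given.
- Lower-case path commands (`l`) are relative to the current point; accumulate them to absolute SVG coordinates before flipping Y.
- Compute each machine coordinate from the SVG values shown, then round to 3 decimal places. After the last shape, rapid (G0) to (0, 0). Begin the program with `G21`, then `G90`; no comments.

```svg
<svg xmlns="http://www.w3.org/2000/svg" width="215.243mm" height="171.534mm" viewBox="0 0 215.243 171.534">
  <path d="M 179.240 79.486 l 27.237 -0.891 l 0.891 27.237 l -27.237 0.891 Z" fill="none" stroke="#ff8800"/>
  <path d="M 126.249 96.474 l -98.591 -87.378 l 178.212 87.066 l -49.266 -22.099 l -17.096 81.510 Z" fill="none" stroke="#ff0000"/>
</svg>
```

G21
G90
G0 X179.240 Y92.048
M3 S774
G1 X206.477 Y92.939 F690
G1 X207.368 Y65.702
G1 X180.131 Y64.811
G1 X179.240 Y92.048
M5
G0 X126.249 Y75.060
M3 S258
G1 X27.658 Y162.438 F2448
G1 X205.870 Y75.372
G1 X156.604 Y97.471
G1 X139.508 Y15.961
G1 X126.249 Y75.060
M5
G0 X0.000 Y0.000

Since the viewBox matches the mm dimensions, user units are millimetres directly. The only transform is the Y-flip y_m = 171.534 − y_svg.

Shape 1 is a regular polygon drawn with `<path>`. Its stroke #ff8800 means cut at S774, F690. After flipping Y the toolpath is (179.240,92.048) → (206.477,92.939) → (207.368,65.702) → (180.131,64.811) → (179.240,92.048), returning to the start.

Shape 2 is a closed polygon drawn with `<path>`. Its stroke #ff0000 means engrave at S258, F2448. After flipping Y the toolpath is (126.249,75.060) → (27.658,162.438) → (205.870,75.372) → (156.604,97.471) → (139.508,15.961) → (126.249,75.060), returning to the start.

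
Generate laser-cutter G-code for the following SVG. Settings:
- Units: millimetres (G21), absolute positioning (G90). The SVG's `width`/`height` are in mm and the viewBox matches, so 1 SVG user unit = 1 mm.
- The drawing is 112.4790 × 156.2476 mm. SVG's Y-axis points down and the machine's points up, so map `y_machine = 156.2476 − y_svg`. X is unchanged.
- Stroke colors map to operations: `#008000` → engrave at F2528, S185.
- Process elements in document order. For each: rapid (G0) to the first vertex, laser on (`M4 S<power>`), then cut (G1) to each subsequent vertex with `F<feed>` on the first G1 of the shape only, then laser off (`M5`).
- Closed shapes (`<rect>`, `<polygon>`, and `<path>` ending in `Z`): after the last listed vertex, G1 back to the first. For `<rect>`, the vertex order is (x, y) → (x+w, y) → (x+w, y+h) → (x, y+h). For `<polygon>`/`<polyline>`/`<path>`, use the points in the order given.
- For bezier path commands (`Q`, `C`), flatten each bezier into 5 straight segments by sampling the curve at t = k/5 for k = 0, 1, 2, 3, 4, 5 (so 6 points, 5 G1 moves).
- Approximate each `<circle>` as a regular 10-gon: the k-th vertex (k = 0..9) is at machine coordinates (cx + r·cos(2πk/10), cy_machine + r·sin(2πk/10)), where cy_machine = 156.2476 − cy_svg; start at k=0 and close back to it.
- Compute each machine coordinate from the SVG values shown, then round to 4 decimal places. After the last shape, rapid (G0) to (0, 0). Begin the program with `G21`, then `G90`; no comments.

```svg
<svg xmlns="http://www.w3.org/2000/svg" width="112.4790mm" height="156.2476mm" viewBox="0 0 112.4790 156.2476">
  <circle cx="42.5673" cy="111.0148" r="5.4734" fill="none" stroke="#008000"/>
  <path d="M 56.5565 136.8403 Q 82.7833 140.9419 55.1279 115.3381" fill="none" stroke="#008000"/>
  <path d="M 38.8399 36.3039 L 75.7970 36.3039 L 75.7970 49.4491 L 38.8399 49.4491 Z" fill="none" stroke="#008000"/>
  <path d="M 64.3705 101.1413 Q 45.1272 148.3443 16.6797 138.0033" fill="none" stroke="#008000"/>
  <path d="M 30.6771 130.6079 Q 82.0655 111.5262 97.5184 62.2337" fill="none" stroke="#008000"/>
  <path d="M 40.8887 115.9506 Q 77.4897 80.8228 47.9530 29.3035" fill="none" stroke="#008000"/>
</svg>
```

G21
G90
G0 X48.0407 Y45.2328
M4 S185
G1 X46.9954 Y48.4500 F2528
G1 X44.2587 Y50.4383
G1 X40.8759 Y50.4383
G1 X38.1392 Y48.4500
G1 X37.0939 Y45.2328
G1 X38.1392 Y42.0156
G1 X40.8759 Y40.0273
G1 X44.2587 Y40.0273
G1 X46.9954 Y42.0156
G1 X48.0407 Y45.2328
M5
G0 X56.5565 Y19.4073
M4 S185
G1 X64.8919 Y18.9549 F2528
G1 X68.9168 Y20.8789
G1 X68.6311 Y25.1793
G1 X64.0348 Y31.8562
G1 X55.1279 Y40.9095
M5
G0 X38.8399 Y119.9437
M4 S185
G1 X75.7970 Y119.9437 F2528
G1 X75.7970 Y106.7985
G1 X38.8399 Y106.7985
G1 X38.8399 Y119.9437
M5
G0 X64.3705 Y55.1063
M4 S185
G1 X56.3050 Y38.5269 F2528
G1 X47.5032 Y26.5509
G1 X37.9650 Y19.1785
G1 X27.6905 Y16.4097
G1 X16.6797 Y18.2443
M5
G0 X30.6771 Y25.6397
M4 S185
G1 X49.7950 Y34.4808 F2528
G1 X66.0381 Y45.7388
G1 X79.4064 Y59.4136
G1 X89.8998 Y75.5053
G1 X97.5184 Y94.0139
M5
G0 X40.8887 Y40.2970
M4 S185
G1 X52.8836 Y55.0038 F2528
G1 X59.5875 Y71.0219
G1 X61.0003 Y88.3513
G1 X57.1222 Y106.9920
G1 X47.9530 Y126.9441
M5
G0 X0.0000 Y0.0000

Since the viewBox matches the mm dimensions, user units are millimetres directly. The only transform is the Y-flip y_m = 156.2476 − y_svg.

Shape 1 is a circle drawn with `<circle>`. Its stroke #008000 means engrave at S185, F2528. After flipping Y the toolpath is (48.0407,45.2328) → (46.9954,48.4500) → (44.2587,50.4383) → (40.8759,50.4383) → (38.1392,48.4500) → (37.0939,45.2328) → (38.1392,42.0156) → (40.8759,40.0273) → (44.2587,40.0273) → (46.9954,42.0156) → (48.0407,45.2328), returning to the start.

Shape 2 is a quadratic bezier drawn with `<path>`. Its stroke #008000 means engrave at S185, F2528. After flipping Y the toolpath is (56.5565,19.4073) → (64.8919,18.9549) → (68.9168,20.8789) → (68.6311,25.1793) → (64.0348,31.8562) → (55.1279,40.9095).

Shape 3 is a rectangle drawn with `<path>`. Its stroke #008000 means engrave at S185, F2528. After flipping Y the toolpath is (38.8399,119.9437) → (75.7970,119.9437) → (75.7970,106.7985) → (38.8399,106.7985) → (38.8399,119.9437), returning to the start.

Shape 4 is a quadratic bezier drawn with `<path>`. Its stroke #008000 means engrave at S185, F2528. After flipping Y the toolpath is (64.3705,55.1063) → (56.3050,38.5269) → (47.5032,26.5509) → (37.9650,19.1785) → (27.6905,16.4097) → (16.6797,18.2443).

Shape 5 is a quadratic bezier drawn with `<path>`. Its stroke #008000 means engrave at S185, F2528. After flipping Y the toolpath is (30.6771,25.6397) → (49.7950,34.4808) → (66.0381,45.7388) → (79.4064,59.4136) → (89.8998,75.5053) → (97.5184,94.0139).

Shape 6 is a quadratic bezier drawn with `<path>`. Its stroke #008000 means engrave at S185, F2528. After flipping Y the toolpath is (40.8887,40.2970) → (52.8836,55.0038) → (59.5875,71.0219) → (61.0003,88.3513) → (57.1222,106.9920) → (47.9530,126.9441).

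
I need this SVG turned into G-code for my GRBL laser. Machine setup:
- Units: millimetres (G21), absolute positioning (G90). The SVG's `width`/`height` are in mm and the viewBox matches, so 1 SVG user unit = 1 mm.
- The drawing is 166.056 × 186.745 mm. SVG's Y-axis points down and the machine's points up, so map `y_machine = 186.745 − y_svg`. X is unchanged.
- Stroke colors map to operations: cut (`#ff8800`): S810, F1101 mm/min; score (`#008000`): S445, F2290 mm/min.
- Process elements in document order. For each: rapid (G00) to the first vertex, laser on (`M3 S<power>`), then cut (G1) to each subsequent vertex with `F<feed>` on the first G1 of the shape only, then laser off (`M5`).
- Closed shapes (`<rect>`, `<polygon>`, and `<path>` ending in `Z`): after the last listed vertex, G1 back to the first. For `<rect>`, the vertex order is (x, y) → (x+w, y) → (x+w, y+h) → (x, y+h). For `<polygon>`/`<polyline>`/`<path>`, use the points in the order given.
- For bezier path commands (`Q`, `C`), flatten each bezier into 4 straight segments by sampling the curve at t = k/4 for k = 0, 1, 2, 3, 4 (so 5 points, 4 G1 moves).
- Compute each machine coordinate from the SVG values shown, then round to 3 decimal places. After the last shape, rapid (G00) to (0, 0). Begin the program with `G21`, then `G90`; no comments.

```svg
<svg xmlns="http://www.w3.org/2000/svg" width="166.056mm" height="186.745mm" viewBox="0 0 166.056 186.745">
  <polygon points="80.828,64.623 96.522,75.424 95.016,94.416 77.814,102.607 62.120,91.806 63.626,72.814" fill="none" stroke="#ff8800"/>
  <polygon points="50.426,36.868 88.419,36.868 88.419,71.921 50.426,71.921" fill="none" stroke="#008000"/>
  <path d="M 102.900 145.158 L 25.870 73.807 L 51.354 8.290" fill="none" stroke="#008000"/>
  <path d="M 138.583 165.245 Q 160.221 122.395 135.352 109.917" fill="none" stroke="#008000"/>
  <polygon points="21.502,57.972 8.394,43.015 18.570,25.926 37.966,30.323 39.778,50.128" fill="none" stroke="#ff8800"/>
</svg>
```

Since the viewBox matches the mm dimensions, user units are millimetres directly. The only transform is the Y-flip y_m = 186.745 − y_svg.

Shape 1 is a regular polygon drawn with `<polygon>`. Its stroke #ff8800 means cut at S810, F1101. After flipping Y the toolpath is (80.828,122.122) → (96.522,111.321) → (95.016,92.329) → (77.814,84.138) → (62.120,94.939) → (63.626,113.931) → (80.828,122.122), returning to the start.

Shape 2 is a rectangle drawn with `<polygon>`. Its stroke #008000 means score at S445, F2290. After flipping Y the toolpath is (50.426,149.877) → (88.419,149.877) → (88.419,114.824) → (50.426,114.824) → (50.426,149.877), returning to the start.

Shape 3 is a open polyline drawn with `<path>`. Its stroke #008000 means score at S445, F2290. After flipping Y the toolpath is (102.900,41.587) → (25.870,112.938) → (51.354,178.455).

Shape 4 is a quadratic bezier drawn with `<path>`. Its stroke #008000 means score at S445, F2290. After flipping Y the toolpath is (138.583,21.500) → (146.495,41.027) → (148.594,56.757) → (144.880,68.691) → (135.352,76.828).

Shape 5 is a regular polygon drawn with `<polygon>`. Its stroke #ff8800 means cut at S810, F1101. After flipping Y the toolpath is (21.502,128.773) → (8.394,143.730) → (18.570,160.819) → (37.966,156.422) → (39.778,136.617) → (21.502,128.773), returning to the start.

G21
G90
G00 X80.828 Y122.122
M3 S810
G1 X96.522 Y111.321 F1101
G1 X95.016 Y92.329
G1 X77.814 Y84.138
G1 X62.120 Y94.939
G1 X63.626 Y113.931
G1 X80.828 Y122.122
M5
G00 X50.426 Y149.877
M3 S445
G1 X88.419 Y149.877 F2290
G1 X88.419 Y114.824
G1 X50.426 Y114.824
G1 X50.426 Y149.877
M5
G00 X102.900 Y41.587
M3 S445
G1 X25.870 Y112.938 F2290
G1 X51.354 Y178.455
M5
G00 X138.583 Y21.500
M3 S445
G1 X146.495 Y41.027 F2290
G1 X148.594 Y56.757
G1 X144.880 Y68.691
G1 X135.352 Y76.828
M5
G00 X21.502 Y128.773
M3 S810
G1 X8.394 Y143.730 F1101
G1 X18.570 Y160.819
G1 X37.966 Y156.422
G1 X39.778 Y136.617
G1 X21.502 Y128.773
M5
G00 X0.000 Y0.000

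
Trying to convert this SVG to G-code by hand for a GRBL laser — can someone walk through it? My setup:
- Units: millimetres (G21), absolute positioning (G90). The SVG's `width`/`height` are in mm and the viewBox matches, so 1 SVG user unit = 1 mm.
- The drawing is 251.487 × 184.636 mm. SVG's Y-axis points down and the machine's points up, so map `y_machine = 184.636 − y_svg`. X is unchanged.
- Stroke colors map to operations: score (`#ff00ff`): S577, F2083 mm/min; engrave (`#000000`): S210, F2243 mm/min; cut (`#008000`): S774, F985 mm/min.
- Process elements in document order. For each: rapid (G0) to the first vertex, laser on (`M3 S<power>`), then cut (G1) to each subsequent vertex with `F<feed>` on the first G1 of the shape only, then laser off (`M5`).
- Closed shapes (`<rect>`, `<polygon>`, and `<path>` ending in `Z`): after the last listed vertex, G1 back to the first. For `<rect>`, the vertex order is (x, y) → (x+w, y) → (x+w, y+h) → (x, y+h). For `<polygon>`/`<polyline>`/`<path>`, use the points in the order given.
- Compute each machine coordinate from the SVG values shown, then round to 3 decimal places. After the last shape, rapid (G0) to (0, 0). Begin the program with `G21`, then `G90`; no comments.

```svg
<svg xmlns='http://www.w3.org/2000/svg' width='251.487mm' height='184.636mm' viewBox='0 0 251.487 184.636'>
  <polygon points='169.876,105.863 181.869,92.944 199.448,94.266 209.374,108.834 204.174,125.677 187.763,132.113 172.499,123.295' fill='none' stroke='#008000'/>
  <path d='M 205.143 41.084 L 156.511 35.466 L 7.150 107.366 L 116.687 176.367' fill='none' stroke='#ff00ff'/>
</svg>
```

G21
G90
G0 X169.876 Y78.773
M3 S774
G1 X181.869 Y91.692 F985
G1 X199.448 Y90.370
G1 X209.374 Y75.802
G1 X204.174 Y58.959
G1 X187.763 Y52.523
G1 X172.499 Y61.341
G1 X169.876 Y78.773
M5
G0 X205.143 Y143.552
M3 S577
G1 X156.511 Y149.170 F2083
G1 X7.150 Y77.270
G1 X116.687 Y8.269
M5
G0 X0.000 Y0.000

viewBox `0 0 251.487 184.636` with mm width/height → 1 unit = 1 mm. Flip: y_m = 184.636 − y_svg.

**Shape 1** — `<polygon>` regular polygon, stroke `#008000` → cut (S774, F985). Machine vertices: (169.876,78.773) → (181.869,91.692) → (199.448,90.370) → (209.374,75.802) → (204.174,58.959) → (187.763,52.523) → (172.499,61.341) → (169.876,78.773). Closed: final G1 returns to the first vertex.

**Shape 2** — `<path>` open polyline, stroke `#ff00ff` → score (S577, F2083). Machine vertices: (205.143,143.552) → (156.511,149.170) → (7.150,77.270) → (116.687,8.269). Open path.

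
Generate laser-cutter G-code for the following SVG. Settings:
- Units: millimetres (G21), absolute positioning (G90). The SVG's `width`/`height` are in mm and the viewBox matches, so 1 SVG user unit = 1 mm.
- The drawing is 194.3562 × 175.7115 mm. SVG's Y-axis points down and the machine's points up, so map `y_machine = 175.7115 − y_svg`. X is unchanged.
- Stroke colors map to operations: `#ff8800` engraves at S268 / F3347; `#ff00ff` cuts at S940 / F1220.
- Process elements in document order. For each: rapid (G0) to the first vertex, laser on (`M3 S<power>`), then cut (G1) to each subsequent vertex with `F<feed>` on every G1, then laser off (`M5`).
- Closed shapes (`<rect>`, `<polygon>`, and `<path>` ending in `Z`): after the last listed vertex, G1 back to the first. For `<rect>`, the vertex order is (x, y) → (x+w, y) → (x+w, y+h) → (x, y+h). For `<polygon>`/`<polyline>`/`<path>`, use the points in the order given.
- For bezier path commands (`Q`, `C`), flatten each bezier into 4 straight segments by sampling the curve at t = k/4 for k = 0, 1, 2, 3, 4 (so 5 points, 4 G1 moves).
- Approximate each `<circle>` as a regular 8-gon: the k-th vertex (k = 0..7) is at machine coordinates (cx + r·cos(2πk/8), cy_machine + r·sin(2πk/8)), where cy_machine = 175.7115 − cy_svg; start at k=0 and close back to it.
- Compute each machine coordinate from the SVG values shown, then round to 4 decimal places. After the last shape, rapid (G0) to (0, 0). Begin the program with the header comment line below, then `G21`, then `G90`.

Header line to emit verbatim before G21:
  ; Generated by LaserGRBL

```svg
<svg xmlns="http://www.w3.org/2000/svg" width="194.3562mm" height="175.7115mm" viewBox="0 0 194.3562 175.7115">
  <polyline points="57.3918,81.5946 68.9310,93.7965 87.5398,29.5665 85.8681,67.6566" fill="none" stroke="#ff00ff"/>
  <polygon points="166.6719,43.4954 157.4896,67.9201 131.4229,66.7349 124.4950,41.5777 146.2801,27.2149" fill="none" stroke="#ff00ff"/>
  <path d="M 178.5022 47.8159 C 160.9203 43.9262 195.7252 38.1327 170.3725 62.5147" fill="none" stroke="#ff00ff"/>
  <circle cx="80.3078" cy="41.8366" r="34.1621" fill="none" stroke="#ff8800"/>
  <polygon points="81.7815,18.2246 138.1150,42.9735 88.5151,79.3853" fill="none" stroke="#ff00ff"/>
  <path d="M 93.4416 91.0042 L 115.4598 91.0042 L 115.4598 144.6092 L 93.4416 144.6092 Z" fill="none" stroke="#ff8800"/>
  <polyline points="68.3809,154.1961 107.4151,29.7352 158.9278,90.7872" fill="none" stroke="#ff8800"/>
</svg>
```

; Generated by LaserGRBL
G21
G90
G0 X57.3918 Y94.1169
M3 S940
G1 X68.9310 Y81.9150 F1220
G1 X87.5398 Y146.1450 F1220
G1 X85.8681 Y108.0549 F1220
M5
G0 X166.6719 Y132.2161
M3 S940
G1 X157.4896 Y107.7914 F1220
G1 X131.4229 Y108.9766 F1220
G1 X124.4950 Y134.1338 F1220
G1 X146.2801 Y148.4966 F1220
G1 X166.6719 Y132.2161 F1220
M5
G0 X178.5022 Y127.8956
M3 S940
G1 X173.3798 Y130.6686 F1220
G1 X177.3514 Y131.1481 F1220
G1 X179.8660 Y126.3266 F1220
G1 X170.3725 Y113.1968 F1220
M5
G0 X114.4699 Y133.8749
M3 S268
G1 X104.4641 Y158.0312 F3347
G1 X80.3078 Y168.0370 F3347
G1 X56.1515 Y158.0312 F3347
G1 X46.1457 Y133.8749 F3347
G1 X56.1515 Y109.7186 F3347
G1 X80.3078 Y99.7128 F3347
G1 X104.4641 Y109.7186 F3347
G1 X114.4699 Y133.8749 F3347
M5
G0 X81.7815 Y157.4869
M3 S940
G1 X138.1150 Y132.7380 F1220
G1 X88.5151 Y96.3262 F1220
G1 X81.7815 Y157.4869 F1220
M5
G0 X93.4416 Y84.7073
M3 S268
G1 X115.4598 Y84.7073 F3347
G1 X115.4598 Y31.1023 F3347
G1 X93.4416 Y31.1023 F3347
G1 X93.4416 Y84.7073 F3347
M5
G0 X68.3809 Y21.5154
M3 S268
G1 X107.4151 Y145.9763 F3347
G1 X158.9278 Y84.9243 F3347
M5
G0 X0.0000 Y0.0000

viewBox `0 0 194.3562 175.7115` with mm width/height → 1 unit = 1 mm. Flip: y_m = 175.7115 − y_svg.

**Shape 1** — `<polyline>` open polyline, stroke `#ff00ff` → cut (S940, F1220). Machine vertices: (57.3918,94.1169) → (68.9310,81.9150) → (87.5398,146.1450) → (85.8681,108.0549). Open path.

**Shape 2** — `<polygon>` regular polygon, stroke `#ff00ff` → cut (S940, F1220). Machine vertices: (166.6719,132.2161) → (157.4896,107.7914) → (131.4229,108.9766) → (124.4950,134.1338) → (146.2801,148.4966) → (166.6719,132.2161). Closed: final G1 returns to the first vertex.

**Shape 3** — `<path>` cubic bezier, stroke `#ff00ff` → cut (S940, F1220). Control points (SVG): P0=(178.5022,47.8159), P1=(160.9203,43.9262), P2=(195.7252,38.1327), P3=(170.3725,62.5147); sampled at t=k/4. Machine vertices: (178.5022,127.8956) → (173.3798,130.6686) → (177.3514,131.1481) → (179.8660,126.3266) → (170.3725,113.1968). Open path.

**Shape 4** — `<circle>` circle, stroke `#ff8800` → engrave (S268, F3347). Machine vertices: (114.4699,133.8749) → (104.4641,158.0312) → (80.3078,168.0370) → (56.1515,158.0312) → (46.1457,133.8749) → (56.1515,109.7186) → (80.3078,99.7128) → (104.4641,109.7186) → (114.4699,133.8749). Closed: final G1 returns to the first vertex.

**Shape 5** — `<polygon>` regular polygon, stroke `#ff00ff` → cut (S940, F1220). Machine vertices: (81.7815,157.4869) → (138.1150,132.7380) → (88.5151,96.3262) → (81.7815,157.4869). Closed: final G1 returns to the first vertex.

**Shape 6** — `<path>` rectangle, stroke `#ff8800` → engrave (S268, F3347). Machine vertices: (93.4416,84.7073) → (115.4598,84.7073) → (115.4598,31.1023) → (93.4416,31.1023) → (93.4416,84.7073). Closed: final G1 returns to the first vertex.

**Shape 7** — `<polyline>` open polyline, stroke `#ff8800` → engrave (S268, F3347). Machine vertices: (68.3809,21.5154) → (107.4151,145.9763) → (158.9278,84.9243). Open path.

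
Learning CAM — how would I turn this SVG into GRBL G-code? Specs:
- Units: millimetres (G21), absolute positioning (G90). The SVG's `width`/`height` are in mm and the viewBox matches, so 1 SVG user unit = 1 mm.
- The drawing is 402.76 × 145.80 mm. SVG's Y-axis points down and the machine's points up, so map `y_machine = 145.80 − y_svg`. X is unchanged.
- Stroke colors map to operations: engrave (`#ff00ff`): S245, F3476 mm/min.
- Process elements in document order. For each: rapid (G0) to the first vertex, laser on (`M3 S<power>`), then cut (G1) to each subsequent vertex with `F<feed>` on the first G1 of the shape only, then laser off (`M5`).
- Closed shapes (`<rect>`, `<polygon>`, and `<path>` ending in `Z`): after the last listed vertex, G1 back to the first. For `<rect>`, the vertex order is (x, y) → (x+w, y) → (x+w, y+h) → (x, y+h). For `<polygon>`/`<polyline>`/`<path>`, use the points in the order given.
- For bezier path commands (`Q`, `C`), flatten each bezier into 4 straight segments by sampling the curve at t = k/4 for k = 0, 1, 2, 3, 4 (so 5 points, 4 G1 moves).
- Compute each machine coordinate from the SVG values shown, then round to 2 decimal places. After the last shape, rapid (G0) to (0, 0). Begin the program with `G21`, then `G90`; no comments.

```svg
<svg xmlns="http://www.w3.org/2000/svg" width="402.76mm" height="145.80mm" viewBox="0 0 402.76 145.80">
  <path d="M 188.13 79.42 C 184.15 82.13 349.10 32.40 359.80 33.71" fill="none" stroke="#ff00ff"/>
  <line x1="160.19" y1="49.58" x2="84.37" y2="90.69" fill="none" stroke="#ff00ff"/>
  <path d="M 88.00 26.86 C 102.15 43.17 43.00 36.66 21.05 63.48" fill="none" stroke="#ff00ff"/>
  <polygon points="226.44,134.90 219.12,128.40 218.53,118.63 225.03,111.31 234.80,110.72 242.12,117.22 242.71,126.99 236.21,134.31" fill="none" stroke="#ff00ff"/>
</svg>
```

G21
G90
G0 X188.13 Y66.38
M3 S245
G1 X211.77 Y72.56 F3476
G1 X268.46 Y88.71
G1 X327.90 Y105.12
G1 X359.80 Y112.09
M5
G0 X160.19 Y96.22
M3 S245
G1 X84.37 Y55.11 F3476
M5
G0 X88.00 Y118.94
M3 S245
G1 X86.60 Y110.11 F3476
G1 X68.06 Y104.57
G1 X42.76 Y97.06
G1 X21.05 Y82.32
M5
G0 X226.44 Y10.90
M3 S245
G1 X219.12 Y17.40 F3476
G1 X218.53 Y27.17
G1 X225.03 Y34.49
G1 X234.80 Y35.08
G1 X242.12 Y28.58
G1 X242.71 Y18.81
G1 X236.21 Y11.49
G1 X226.44 Y10.90
M5
G0 X0.00 Y0.00

viewBox `0 0 402.76 145.80` with mm width/height → 1 unit = 1 mm. Flip: y_m = 145.80 − y_svg.

**Shape 1** — `<path>` cubic bezier, stroke `#ff00ff` → engrave (S245, F3476). Control points (SVG): P0=(188.13,79.42), P1=(184.15,82.13), P2=(349.10,32.40), P3=(359.80,33.71); sampled at t=k/4. Machine vertices: (188.13,66.38) → (211.77,72.56) → (268.46,88.71) → (327.90,105.12) → (359.80,112.09). Open path.

**Shape 2** — `<line>` line segment, stroke `#ff00ff` → engrave (S245, F3476). Machine vertices: (160.19,96.22) → (84.37,55.11). Open path.

**Shape 3** — `<path>` cubic bezier, stroke `#ff00ff` → engrave (S245, F3476). Control points (SVG): P0=(88.00,26.86), P1=(102.15,43.17), P2=(43.00,36.66), P3=(21.05,63.48); sampled at t=k/4. Machine vertices: (88.00,118.94) → (86.60,110.11) → (68.06,104.57) → (42.76,97.06) → (21.05,82.32). Open path.

**Shape 4** — `<polygon>` regular polygon, stroke `#ff00ff` → engrave (S245, F3476). Machine vertices: (226.44,10.90) → (219.12,17.40) → (218.53,27.17) → (225.03,34.49) → (234.80,35.08) → (242.12,28.58) → (242.71,18.81) → (236.21,11.49) → (226.44,10.90). Closed: final G1 returns to the first vertex.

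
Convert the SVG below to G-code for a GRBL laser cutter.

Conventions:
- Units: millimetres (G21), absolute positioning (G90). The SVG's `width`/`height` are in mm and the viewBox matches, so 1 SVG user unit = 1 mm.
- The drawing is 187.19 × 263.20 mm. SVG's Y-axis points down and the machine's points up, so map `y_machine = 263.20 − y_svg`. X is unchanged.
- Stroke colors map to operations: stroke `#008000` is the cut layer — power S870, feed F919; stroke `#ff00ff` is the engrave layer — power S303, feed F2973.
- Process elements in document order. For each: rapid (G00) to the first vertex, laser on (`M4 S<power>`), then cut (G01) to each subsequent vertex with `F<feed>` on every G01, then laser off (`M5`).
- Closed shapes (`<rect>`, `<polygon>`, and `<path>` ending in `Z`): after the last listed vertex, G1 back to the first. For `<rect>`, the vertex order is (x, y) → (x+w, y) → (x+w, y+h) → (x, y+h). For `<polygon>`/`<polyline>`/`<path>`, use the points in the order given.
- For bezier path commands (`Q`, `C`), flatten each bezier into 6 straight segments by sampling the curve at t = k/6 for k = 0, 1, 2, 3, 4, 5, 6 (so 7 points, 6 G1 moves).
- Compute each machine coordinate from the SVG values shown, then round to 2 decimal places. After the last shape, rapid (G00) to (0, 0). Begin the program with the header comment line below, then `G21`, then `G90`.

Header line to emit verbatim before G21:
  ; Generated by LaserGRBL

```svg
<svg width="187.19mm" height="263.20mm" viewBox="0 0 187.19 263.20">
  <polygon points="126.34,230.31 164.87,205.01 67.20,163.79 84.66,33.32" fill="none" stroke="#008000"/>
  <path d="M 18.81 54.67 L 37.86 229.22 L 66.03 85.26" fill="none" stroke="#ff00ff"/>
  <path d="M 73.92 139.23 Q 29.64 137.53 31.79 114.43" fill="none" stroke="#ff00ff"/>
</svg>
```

; Generated by LaserGRBL
G21
G90
G00 X126.34 Y32.89
M4 S870
G01 X164.87 Y58.19 F919
G01 X67.20 Y99.41 F919
G01 X84.66 Y229.88 F919
G01 X126.34 Y32.89 F919
M5
G00 X18.81 Y208.53
M4 S303
G01 X37.86 Y33.98 F2973
G01 X66.03 Y177.94 F2973
M5
G00 X73.92 Y123.97
M4 S303
G01 X60.45 Y125.13 F2973
G01 X49.56 Y127.48 F2973
G01 X41.25 Y131.02 F2973
G01 X35.52 Y135.75 F2973
G01 X32.36 Y141.66 F2973
G01 X31.79 Y148.77 F2973
M5
G00 X0.00 Y0.00

viewBox `0 0 187.19 263.20` with mm width/height → 1 unit = 1 mm. Flip: y_m = 263.20 − y_svg.

**Shape 1** — `<polygon>` closed polygon, stroke `#008000` → cut (S870, F919). Machine vertices: (126.34,32.89) → (164.87,58.19) → (67.20,99.41) → (84.66,229.88) → (126.34,32.89). Closed: final G1 returns to the first vertex.

**Shape 2** — `<path>` open polyline, stroke `#ff00ff` → engrave (S303, F2973). Machine vertices: (18.81,208.53) → (37.86,33.98) → (66.03,177.94). Open path.

**Shape 3** — `<path>` quadratic bezier, stroke `#ff00ff` → engrave (S303, F2973). Control points (SVG): P0=(73.92,139.23), P1=(29.64,137.53), P2=(31.79,114.43); sampled at t=k/6. Machine vertices: (73.92,123.97) → (60.45,125.13) → (49.56,127.48) → (41.25,131.02) → (35.52,135.75) → (32.36,141.66) → (31.79,148.77). Open path.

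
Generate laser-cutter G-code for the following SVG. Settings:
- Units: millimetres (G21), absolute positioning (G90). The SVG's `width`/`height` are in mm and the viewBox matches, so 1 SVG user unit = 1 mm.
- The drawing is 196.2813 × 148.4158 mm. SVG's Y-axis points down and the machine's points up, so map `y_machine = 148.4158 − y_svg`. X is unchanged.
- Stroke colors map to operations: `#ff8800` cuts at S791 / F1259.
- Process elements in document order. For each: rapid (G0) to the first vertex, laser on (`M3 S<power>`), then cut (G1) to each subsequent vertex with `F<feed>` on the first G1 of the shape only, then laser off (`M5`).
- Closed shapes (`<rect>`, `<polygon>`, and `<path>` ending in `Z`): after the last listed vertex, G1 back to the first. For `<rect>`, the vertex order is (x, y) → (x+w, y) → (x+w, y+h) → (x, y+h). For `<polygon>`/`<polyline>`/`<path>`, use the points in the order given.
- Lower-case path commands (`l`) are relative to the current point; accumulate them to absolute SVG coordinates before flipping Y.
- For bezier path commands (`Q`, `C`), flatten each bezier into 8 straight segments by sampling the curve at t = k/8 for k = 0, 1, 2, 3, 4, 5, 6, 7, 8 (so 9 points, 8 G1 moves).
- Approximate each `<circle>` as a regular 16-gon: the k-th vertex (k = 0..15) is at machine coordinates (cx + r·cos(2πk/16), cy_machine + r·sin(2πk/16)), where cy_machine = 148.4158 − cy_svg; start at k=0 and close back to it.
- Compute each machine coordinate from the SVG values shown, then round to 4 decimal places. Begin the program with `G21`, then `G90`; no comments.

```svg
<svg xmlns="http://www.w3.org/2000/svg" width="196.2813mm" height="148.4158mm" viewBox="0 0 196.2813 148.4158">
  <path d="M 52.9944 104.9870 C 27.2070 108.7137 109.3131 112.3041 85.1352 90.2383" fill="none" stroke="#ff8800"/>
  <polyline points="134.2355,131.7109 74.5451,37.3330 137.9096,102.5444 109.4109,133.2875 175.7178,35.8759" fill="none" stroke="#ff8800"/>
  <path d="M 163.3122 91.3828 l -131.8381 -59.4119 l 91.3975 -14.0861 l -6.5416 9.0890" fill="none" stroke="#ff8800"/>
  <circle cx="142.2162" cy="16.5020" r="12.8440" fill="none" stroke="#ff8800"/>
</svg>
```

G21
G90
G0 X52.9944 Y43.4288
M3 S791
G1 X47.9633 Y42.0875 F1259
G1 X50.5374 Y41.0581
G1 X58.2066 Y40.6395
G1 X68.4612 Y41.1310
G1 X78.7913 Y42.8314
G1 X86.6869 Y46.0399
G1 X89.6382 Y51.0556
G1 X85.1352 Y58.1775
M5
G0 X134.2355 Y16.7049
M3 S791
G1 X74.5451 Y111.0828 F1259
G1 X137.9096 Y45.8714
G1 X109.4109 Y15.1283
G1 X175.7178 Y112.5399
M5
G0 X163.3122 Y57.0330
M3 S791
G1 X31.4741 Y116.4449 F1259
G1 X122.8716 Y130.5310
G1 X116.3300 Y121.4420
M5
G0 X155.0602 Y131.9138
M3 S791
G1 X154.0825 Y136.8290 F1259
G1 X151.2983 Y140.9959
G1 X147.1314 Y143.7801
G1 X142.2162 Y144.7578
G1 X137.3010 Y143.7801
G1 X133.1341 Y140.9959
G1 X130.3499 Y136.8290
G1 X129.3722 Y131.9138
G1 X130.3499 Y126.9986
G1 X133.1341 Y122.8317
G1 X137.3010 Y120.0475
G1 X142.2162 Y119.0698
G1 X147.1314 Y120.0475
G1 X151.2983 Y122.8317
G1 X154.0825 Y126.9986
G1 X155.0602 Y131.9138
M5

viewBox `0 0 196.2813 148.4158` with mm width/height → 1 unit = 1 mm. Flip: y_m = 148.4158 − y_svg.

**Shape 1** — `<path>` cubic bezier, stroke `#ff8800` → cut (S791, F1259). Control points (SVG): P0=(52.9944,104.9870), P1=(27.2070,108.7137), P2=(109.3131,112.3041), P3=(85.1352,90.2383); sampled at t=k/8. Machine vertices: (52.9944,43.4288) → (47.9633,42.0875) → (50.5374,41.0581) → (58.2066,40.6395) → (68.4612,41.1310) → (78.7913,42.8314) → (86.6869,46.0399) → (89.6382,51.0556) → (85.1352,58.1775). Open path.

**Shape 2** — `<polyline>` open polyline, stroke `#ff8800` → cut (S791, F1259). Machine vertices: (134.2355,16.7049) → (74.5451,111.0828) → (137.9096,45.8714) → (109.4109,15.1283) → (175.7178,112.5399). Open path.

**Shape 3** — `<path>` open polyline, stroke `#ff8800` → cut (S791, F1259). Machine vertices: (163.3122,57.0330) → (31.4741,116.4449) → (122.8716,130.5310) → (116.3300,121.4420). Open path.

**Shape 4** — `<circle>` circle, stroke `#ff8800` → cut (S791, F1259). Machine vertices: (155.0602,131.9138) → (154.0825,136.8290) → (151.2983,140.9959) → (147.1314,143.7801) → (142.2162,144.7578) → (137.3010,143.7801) → (133.1341,140.9959) → (130.3499,136.8290) → (129.3722,131.9138) → (130.3499,126.9986) → (133.1341,122.8317) → (137.3010,120.0475) → (142.2162,119.0698) → (147.1314,120.0475) → (151.2983,122.8317) → (154.0825,126.9986) → (155.0602,131.9138). Closed: final G1 returns to the first vertex.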